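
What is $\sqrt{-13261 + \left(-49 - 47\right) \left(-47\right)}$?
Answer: $i \sqrt{8749} \approx 93.536 i$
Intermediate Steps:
$\sqrt{-13261 + \left(-49 - 47\right) \left(-47\right)} = \sqrt{-13261 - -4512} = \sqrt{-13261 + 4512} = \sqrt{-8749} = i \sqrt{8749}$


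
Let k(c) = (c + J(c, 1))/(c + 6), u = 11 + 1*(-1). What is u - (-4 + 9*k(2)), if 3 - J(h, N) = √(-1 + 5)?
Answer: 85/8 ≈ 10.625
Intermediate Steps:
J(h, N) = 1 (J(h, N) = 3 - √(-1 + 5) = 3 - √4 = 3 - 1*2 = 3 - 2 = 1)
u = 10 (u = 11 - 1 = 10)
k(c) = (1 + c)/(6 + c) (k(c) = (c + 1)/(c + 6) = (1 + c)/(6 + c))
u - (-4 + 9*k(2)) = 10 - (-4 + 9*((1 + 2)/(6 + 2))) = 10 - (-4 + 9*(3/8)) = 10 - (-4 + 27/8) = 10 - 1*(-5/8) = 10 + 5/8 = 85/8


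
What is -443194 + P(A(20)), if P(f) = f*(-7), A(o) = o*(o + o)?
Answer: -448794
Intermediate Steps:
A(o) = 2*o**2 (A(o) = o*(2*o) = 2*o**2)
P(f) = -7*f
-443194 + P(A(20)) = -443194 - 14*20**2 = -443194 - 14*400 = -443194 - 7*800 = -443194 - 5600 = -448794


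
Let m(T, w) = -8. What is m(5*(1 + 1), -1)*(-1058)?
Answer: 8464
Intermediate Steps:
m(5*(1 + 1), -1)*(-1058) = -8*(-1058) = 8464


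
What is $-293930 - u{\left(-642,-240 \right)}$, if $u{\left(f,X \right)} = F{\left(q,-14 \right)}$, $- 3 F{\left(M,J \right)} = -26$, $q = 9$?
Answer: $- \frac{881816}{3} \approx -2.9394 \cdot 10^{5}$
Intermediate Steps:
$F{\left(M,J \right)} = \frac{26}{3}$ ($F{\left(M,J \right)} = \left(- \frac{1}{3}\right) \left(-26\right) = \frac{26}{3}$)
$u{\left(f,X \right)} = \frac{26}{3}$
$-293930 - u{\left(-642,-240 \right)} = -293930 - \frac{26}{3} = - \frac{881816}{3}$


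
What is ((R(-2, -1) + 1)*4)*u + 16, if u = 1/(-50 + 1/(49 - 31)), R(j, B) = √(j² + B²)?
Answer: 14312/899 - 72*√5/899 ≈ 15.741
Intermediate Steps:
R(j, B) = √(B² + j²)
u = -18/899 (u = 1/(-50 + 1/18) = 1/(-899/18) = -18/899 ≈ -0.020022)
((R(-2, -1) + 1)*4)*u + 16 = ((√((-1)² + (-2)²) + 1)*4)*(-18/899) + 16 = ((√(1 + 4) + 1)*4)*(-18/899) + 16 = ((√5 + 1)*4)*(-18/899) + 16 = ((1 + √5)*4)*(-18/899) + 16 = (4 + 4*√5)*(-18/899) + 16 = (-72/899 - 72*√5/899) + 16 = 14312/899 - 72*√5/899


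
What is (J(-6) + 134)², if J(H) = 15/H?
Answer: 69169/4 ≈ 17292.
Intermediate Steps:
(J(-6) + 134)² = (15/(-6) + 134)² = (15*(-⅙) + 134)² = (-5/2 + 134)² = (263/2)² = 69169/4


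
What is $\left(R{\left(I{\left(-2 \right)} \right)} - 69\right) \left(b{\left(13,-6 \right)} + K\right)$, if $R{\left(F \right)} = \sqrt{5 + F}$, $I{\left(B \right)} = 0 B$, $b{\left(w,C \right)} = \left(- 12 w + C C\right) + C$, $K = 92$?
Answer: $2346 - 34 \sqrt{5} \approx 2270.0$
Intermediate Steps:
$b{\left(w,C \right)} = C + C^{2} - 12 w$ ($b{\left(w,C \right)} = \left(- 12 w + C^{2}\right) + C = \left(C^{2} - 12 w\right) + C = C + C^{2} - 12 w$)
$I{\left(B \right)} = 0$
$\left(R{\left(I{\left(-2 \right)} \right)} - 69\right) \left(b{\left(13,-6 \right)} + K\right) = \left(\sqrt{5 + 0} - 69\right) \left(\left(-6 + \left(-6\right)^{2} - 156\right) + 92\right) = \left(\sqrt{5} - 69\right) \left(\left(-6 + 36 - 156\right) + 92\right) = \left(-69 + \sqrt{5}\right) \left(-126 + 92\right) = \left(-69 + \sqrt{5}\right) \left(-34\right) = 2346 - 34 \sqrt{5}$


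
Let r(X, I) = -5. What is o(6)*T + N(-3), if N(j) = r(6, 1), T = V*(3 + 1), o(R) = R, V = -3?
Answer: -77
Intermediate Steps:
T = -12 (T = -3*(3 + 1) = -3*4 = -12)
N(j) = -5
o(6)*T + N(-3) = 6*(-12) - 5 = -72 - 5 = -77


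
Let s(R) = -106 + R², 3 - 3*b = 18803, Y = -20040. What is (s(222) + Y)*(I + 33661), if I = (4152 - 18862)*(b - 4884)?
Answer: 14341138013614/3 ≈ 4.7804e+12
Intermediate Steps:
b = -18800/3 (b = 1 - ⅓*18803 = 1 - 18803/3 = -18800/3 ≈ -6266.7)
I = 492078920/3 (I = (4152 - 18862)*(-18800/3 - 4884) = -14710*(-33452/3) = 492078920/3 ≈ 1.6403e+8)
(s(222) + Y)*(I + 33661) = ((-106 + 222²) - 20040)*(492078920/3 + 33661) = ((-106 + 49284) - 20040)*(492179903/3) = (49178 - 20040)*(492179903/3) = 29138*(492179903/3) = 14341138013614/3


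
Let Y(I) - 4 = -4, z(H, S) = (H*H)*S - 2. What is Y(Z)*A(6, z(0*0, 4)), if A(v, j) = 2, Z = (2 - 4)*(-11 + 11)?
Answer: 0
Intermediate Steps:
Z = 0 (Z = -2*0 = 0)
z(H, S) = -2 + S*H² (z(H, S) = H²*S - 2 = S*H² - 2 = -2 + S*H²)
Y(I) = 0 (Y(I) = 4 - 4 = 0)
Y(Z)*A(6, z(0*0, 4)) = 0*2 = 0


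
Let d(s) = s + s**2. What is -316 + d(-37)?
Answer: 1016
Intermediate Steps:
-316 + d(-37) = -316 - 37*(1 - 37) = -316 - 37*(-36) = -316 + 1332 = 1016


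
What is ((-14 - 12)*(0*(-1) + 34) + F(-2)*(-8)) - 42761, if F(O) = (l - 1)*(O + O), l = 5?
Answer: -43517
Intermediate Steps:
F(O) = 8*O (F(O) = (5 - 1)*(O + O) = 4*(2*O) = 8*O)
((-14 - 12)*(0*(-1) + 34) + F(-2)*(-8)) - 42761 = ((-14 - 12)*(0*(-1) + 34) + (8*(-2))*(-8)) - 42761 = (-26*(0 + 34) - 16*(-8)) - 42761 = (-26*34 + 128) - 42761 = (-884 + 128) - 42761 = -756 - 42761 = -43517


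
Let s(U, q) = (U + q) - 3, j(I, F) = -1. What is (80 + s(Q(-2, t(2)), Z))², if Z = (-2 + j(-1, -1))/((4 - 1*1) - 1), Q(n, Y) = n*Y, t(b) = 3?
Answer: 19321/4 ≈ 4830.3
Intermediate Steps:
Q(n, Y) = Y*n
Z = -3/2 (Z = (-2 - 1)/((4 - 1*1) - 1) = -3/((4 - 1) - 1) = -3/(3 - 1) = -3/2 ≈ -1.5000)
s(U, q) = -3 + U + q
(80 + s(Q(-2, t(2)), Z))² = (80 + (-3 + 3*(-2) - 3/2))² = (80 + (-3 - 6 - 3/2))² = (80 - 21/2)² = (139/2)² = 19321/4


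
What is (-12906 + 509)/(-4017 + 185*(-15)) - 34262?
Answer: -232695107/6792 ≈ -34260.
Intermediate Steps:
(-12906 + 509)/(-4017 + 185*(-15)) - 34262 = -12397/(-4017 - 2775) - 34262 = -12397/(-6792) - 34262 = -12397*(-1/6792) - 34262 = 12397/6792 - 34262 = -232695107/6792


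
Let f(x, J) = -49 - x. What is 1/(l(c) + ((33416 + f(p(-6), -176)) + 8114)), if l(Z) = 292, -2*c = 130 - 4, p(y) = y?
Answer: 1/41779 ≈ 2.3935e-5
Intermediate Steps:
c = -63 (c = -(130 - 4)/2 = -½*126 = -63)
1/(l(c) + ((33416 + f(p(-6), -176)) + 8114)) = 1/(292 + ((33416 + (-49 - 1*(-6))) + 8114)) = 1/(292 + ((33416 + (-49 + 6)) + 8114)) = 1/(292 + ((33416 - 43) + 8114)) = 1/(292 + (33373 + 8114)) = 1/(292 + 41487) = 1/41779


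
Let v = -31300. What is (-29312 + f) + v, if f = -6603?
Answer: -67215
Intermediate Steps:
(-29312 + f) + v = (-29312 - 6603) - 31300 = -35915 - 31300 = -67215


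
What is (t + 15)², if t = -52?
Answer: 1369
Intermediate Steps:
(t + 15)² = (-52 + 15)² = (-37)² = 1369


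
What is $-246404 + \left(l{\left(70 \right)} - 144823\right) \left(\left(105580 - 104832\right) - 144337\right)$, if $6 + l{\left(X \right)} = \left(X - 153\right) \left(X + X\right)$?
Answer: $22464109057$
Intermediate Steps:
$l{\left(X \right)} = -6 + 2 X \left(-153 + X\right)$ ($l{\left(X \right)} = -6 + \left(X - 153\right) \left(X + X\right) = -6 + \left(-153 + X\right) 2 X = -6 + 2 X \left(-153 + X\right)$)
$-246404 + \left(l{\left(70 \right)} - 144823\right) \left(\left(105580 - 104832\right) - 144337\right) = -246404 + \left(\left(-6 - 21420 + 2 \cdot 70^{2}\right) - 144823\right) \left(\left(105580 - 104832\right) - 144337\right) = -246404 + \left(\left(-6 - 21420 + 2 \cdot 4900\right) - 144823\right) \left(748 - 144337\right) = -246404 + \left(\left(-6 - 21420 + 9800\right) - 144823\right) \left(-143589\right) = -246404 + \left(-11626 - 144823\right) \left(-143589\right) = -246404 - -22464355461 = -246404 + 22464355461 = 22464109057$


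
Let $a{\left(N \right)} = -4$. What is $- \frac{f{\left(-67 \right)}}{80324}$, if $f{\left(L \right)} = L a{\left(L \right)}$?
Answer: $- \frac{67}{20081} \approx -0.0033365$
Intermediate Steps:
$f{\left(L \right)} = - 4 L$ ($f{\left(L \right)} = L \left(-4\right) = - 4 L$)
$- \frac{f{\left(-67 \right)}}{80324} = - \frac{\left(-4\right) \left(-67\right)}{80324} = - \frac{268}{80324} = \left(-1\right) \frac{67}{20081} = - \frac{67}{20081}$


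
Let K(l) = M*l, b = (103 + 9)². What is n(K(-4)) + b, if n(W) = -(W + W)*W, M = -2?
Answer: 12416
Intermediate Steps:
b = 12544 (b = 112² = 12544)
K(l) = -2*l
n(W) = -2*W² (n(W) = -2*W*W = -2*W²)
n(K(-4)) + b = -2*(-2*(-4))² + 12544 = -2*8² + 12544 = -2*64 + 12544 = -128 + 12544 = 12416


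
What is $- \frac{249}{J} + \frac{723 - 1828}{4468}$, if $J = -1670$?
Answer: $- \frac{366409}{3730780} \approx -0.098212$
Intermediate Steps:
$- \frac{249}{J} + \frac{723 - 1828}{4468} = - \frac{249}{-1670} + \frac{723 - 1828}{4468} = \left(-249\right) \left(- \frac{1}{1670}\right) - \frac{1105}{4468} = \frac{249}{1670} - \frac{1105}{4468} = - \frac{366409}{3730780}$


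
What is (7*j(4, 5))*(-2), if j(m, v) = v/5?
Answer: -14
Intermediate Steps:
j(m, v) = v/5 (j(m, v) = v*(⅕) = v/5)
(7*j(4, 5))*(-2) = (7*((⅕)*5))*(-2) = (7*1)*(-2) = 7*(-2) = -14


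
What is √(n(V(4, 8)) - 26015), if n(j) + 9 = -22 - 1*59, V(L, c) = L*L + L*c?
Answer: I*√26105 ≈ 161.57*I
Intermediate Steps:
V(L, c) = L² + L*c
n(j) = -90 (n(j) = -9 + (-22 - 1*59) = -9 + (-22 - 59) = -9 - 81 = -90)
√(n(V(4, 8)) - 26015) = √(-90 - 26015) = √(-26105) = I*√26105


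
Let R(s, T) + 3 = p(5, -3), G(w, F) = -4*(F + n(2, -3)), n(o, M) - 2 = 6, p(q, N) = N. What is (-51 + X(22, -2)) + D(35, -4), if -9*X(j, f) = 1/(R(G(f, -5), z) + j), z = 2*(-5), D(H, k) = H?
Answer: -2305/144 ≈ -16.007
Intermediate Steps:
n(o, M) = 8 (n(o, M) = 2 + 6 = 8)
G(w, F) = -32 - 4*F (G(w, F) = -4*(F + 8) = -4*(8 + F) = -32 - 4*F)
z = -10
R(s, T) = -6 (R(s, T) = -3 - 3 = -6)
X(j, f) = -1/(9*(-6 + j))
(-51 + X(22, -2)) + D(35, -4) = (-51 - 1/(-54 + 9*22)) + 35 = (-51 - 1/(-54 + 198)) + 35 = (-51 - 1/144) + 35 = -7345/144 + 35 = -2305/144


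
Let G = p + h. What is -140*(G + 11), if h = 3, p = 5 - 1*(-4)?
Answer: -3220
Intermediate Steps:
p = 9 (p = 5 + 4 = 9)
G = 12 (G = 9 + 3 = 12)
-140*(G + 11) = -140*(12 + 11) = -140*23 = -3220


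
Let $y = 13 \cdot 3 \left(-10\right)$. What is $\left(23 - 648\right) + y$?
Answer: $-1015$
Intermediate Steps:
$y = -390$ ($y = 39 \left(-10\right) = -390$)
$\left(23 - 648\right) + y = \left(23 - 648\right) - 390 = -625 - 390 = -1015$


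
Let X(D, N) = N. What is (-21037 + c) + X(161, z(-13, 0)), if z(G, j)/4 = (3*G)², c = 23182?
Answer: 8229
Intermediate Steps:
z(G, j) = 36*G² (z(G, j) = 4*(3*G)² = 4*(9*G²) = 36*G²)
(-21037 + c) + X(161, z(-13, 0)) = (-21037 + 23182) + 36*(-13)² = 2145 + 36*169 = 2145 + 6084 = 8229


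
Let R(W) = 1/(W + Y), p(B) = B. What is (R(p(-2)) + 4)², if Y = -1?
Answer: 121/9 ≈ 13.444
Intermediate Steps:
R(W) = 1/(-1 + W) (R(W) = 1/(W - 1) = 1/(-1 + W))
(R(p(-2)) + 4)² = (1/(-1 - 2) + 4)² = (1/(-3) + 4)² = (-⅓ + 4)² = (11/3)² = 121/9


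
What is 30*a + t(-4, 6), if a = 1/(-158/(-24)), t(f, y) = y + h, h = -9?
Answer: 123/79 ≈ 1.5570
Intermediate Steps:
t(f, y) = -9 + y (t(f, y) = y - 9 = -9 + y)
a = 12/79 (a = 1/(-158*(-1/24)) = 1/(79/12) = 12/79 ≈ 0.15190)
30*a + t(-4, 6) = 30*(12/79) + (-9 + 6) = 360/79 - 3 = 123/79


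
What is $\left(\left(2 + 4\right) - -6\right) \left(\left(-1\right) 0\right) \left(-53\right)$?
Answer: $0$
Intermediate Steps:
$\left(\left(2 + 4\right) - -6\right) \left(\left(-1\right) 0\right) \left(-53\right) = \left(6 + 6\right) 0 \left(-53\right) = 12 \cdot 0 \left(-53\right) = 0 \left(-53\right) = 0$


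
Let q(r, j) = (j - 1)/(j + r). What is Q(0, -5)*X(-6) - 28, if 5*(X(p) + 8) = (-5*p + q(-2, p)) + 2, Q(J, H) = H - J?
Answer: -167/8 ≈ -20.875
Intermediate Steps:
q(r, j) = (-1 + j)/(j + r)
X(p) = -38/5 - p + (-1 + p)/(5*(-2 + p)) (X(p) = -8 + ((-5*p + (-1 + p)/(p - 2)) + 2)/5 = -8 + ((-5*p + (-1 + p)/(-2 + p)) + 2)/5 = -8 + (2 - 5*p + (-1 + p)/(-2 + p))/5 = -8 + (⅖ - p + (-1 + p)/(5*(-2 + p))) = -38/5 - p + (-1 + p)/(5*(-2 + p)))
Q(0, -5)*X(-6) - 28 = (-5 - 1*0)*((15 - 1*(-6)² - 27/5*(-6))/(-2 - 6)) - 28 = (-5 + 0)*((15 - 1*36 + 162/5)/(-8)) - 28 = -(-5)*(15 - 36 + 162/5)/8 - 28 = -(-5)*57/(8*5) - 28 = -5*(-57/40) - 28 = 57/8 - 28 = -167/8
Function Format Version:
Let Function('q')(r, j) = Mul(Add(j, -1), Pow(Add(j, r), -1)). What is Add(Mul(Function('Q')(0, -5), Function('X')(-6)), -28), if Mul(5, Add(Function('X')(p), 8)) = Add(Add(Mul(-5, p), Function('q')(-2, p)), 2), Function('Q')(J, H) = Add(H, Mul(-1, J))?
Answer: Rational(-167, 8) ≈ -20.875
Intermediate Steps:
Function('q')(r, j) = Mul(Pow(Add(j, r), -1), Add(-1, j)) (Function('q')(r, j) = Mul(Add(-1, j), Pow(Add(j, r), -1)) = Mul(Pow(Add(j, r), -1), Add(-1, j)))
Function('X')(p) = Add(Rational(-38, 5), Mul(-1, p), Mul(Rational(1, 5), Pow(Add(-2, p), -1), Add(-1, p))) (Function('X')(p) = Add(-8, Mul(Rational(1, 5), Add(Add(Mul(-5, p), Mul(Pow(Add(p, -2), -1), Add(-1, p))), 2))) = Add(-8, Mul(Rational(1, 5), Add(Add(Mul(-5, p), Mul(Pow(Add(-2, p), -1), Add(-1, p))), 2))) = Add(-8, Mul(Rational(1, 5), Add(2, Mul(-5, p), Mul(Pow(Add(-2, p), -1), Add(-1, p))))) = Add(-8, Add(Rational(2, 5), Mul(-1, p), Mul(Rational(1, 5), Pow(Add(-2, p), -1), Add(-1, p)))) = Add(Rational(-38, 5), Mul(-1, p), Mul(Rational(1, 5), Pow(Add(-2, p), -1), Add(-1, p))))
Add(Mul(Function('Q')(0, -5), Function('X')(-6)), -28) = Add(Mul(Add(-5, Mul(-1, 0)), Mul(Pow(Add(-2, -6), -1), Add(15, Mul(-1, Pow(-6, 2)), Mul(Rational(-27, 5), -6)))), -28) = Add(Mul(Add(-5, 0), Mul(Pow(-8, -1), Add(15, Mul(-1, 36), Rational(162, 5)))), -28) = Add(Mul(-5, Mul(Rational(-1, 8), Add(15, -36, Rational(162, 5)))), -28) = Add(Mul(-5, Mul(Rational(-1, 8), Rational(57, 5))), -28) = Add(Mul(-5, Rational(-57, 40)), -28) = Add(Rational(57, 8), -28) = Rational(-167, 8)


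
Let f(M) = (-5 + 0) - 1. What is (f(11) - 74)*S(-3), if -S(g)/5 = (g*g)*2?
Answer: 7200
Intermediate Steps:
S(g) = -10*g² (S(g) = -5*g*g*2 = -5*g²*2 = -10*g²)
f(M) = -6 (f(M) = -5 - 1 = -6)
(f(11) - 74)*S(-3) = (-6 - 74)*(-10*(-3)²) = -(-800)*9 = -80*(-90) = 7200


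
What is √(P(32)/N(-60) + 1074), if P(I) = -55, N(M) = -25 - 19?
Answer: √4301/2 ≈ 32.791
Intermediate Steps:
N(M) = -44
√(P(32)/N(-60) + 1074) = √(-55/(-44) + 1074) = √(-55*(-1/44) + 1074) = √(5/4 + 1074) = √(4301/4) = √4301/2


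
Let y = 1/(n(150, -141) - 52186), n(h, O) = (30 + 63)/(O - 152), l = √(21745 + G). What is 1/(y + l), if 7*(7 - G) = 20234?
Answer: 31361002141/30868900918258369487 + 2104219558163529*√11410/30868900918258369487 ≈ 0.0072814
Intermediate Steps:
G = -20185/7 (G = 7 - ⅐*20234 = 7 - 20234/7 = -20185/7 ≈ -2883.6)
l = 9*√11410/7 (l = √(21745 - 20185/7) = √(132030/7) = 9*√11410/7 ≈ 137.34)
n(h, O) = 93/(-152 + O)
y = -293/15290591 (y = 1/(93/(-152 - 141) - 52186) = 1/(93/(-293) - 52186) = 1/(93*(-1/293) - 52186) = 1/(-93/293 - 52186) = 1/(-15290591/293) = -293/15290591 ≈ -1.9162e-5)
1/(y + l) = 1/(-293/15290591 + 9*√11410/7)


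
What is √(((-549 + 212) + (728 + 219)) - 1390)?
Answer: 2*I*√195 ≈ 27.928*I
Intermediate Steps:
√(((-549 + 212) + (728 + 219)) - 1390) = √((-337 + 947) - 1390) = √(610 - 1390) = √(-780) = 2*I*√195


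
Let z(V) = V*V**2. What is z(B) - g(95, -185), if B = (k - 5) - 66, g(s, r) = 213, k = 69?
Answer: -221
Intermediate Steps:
B = -2 (B = (69 - 5) - 66 = 64 - 66 = -2)
z(V) = V**3
z(B) - g(95, -185) = (-2)**3 - 1*213 = -8 - 213 = -221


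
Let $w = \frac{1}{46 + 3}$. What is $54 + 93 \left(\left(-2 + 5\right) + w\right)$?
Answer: $\frac{16410}{49} \approx 334.9$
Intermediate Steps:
$w = \frac{1}{49} \approx 0.020408$
$54 + 93 \left(\left(-2 + 5\right) + w\right) = 54 + 93 \left(\left(-2 + 5\right) + \frac{1}{49}\right) = 54 + 93 \left(3 + \frac{1}{49}\right) = 54 + 93 \cdot \frac{148}{49} = 54 + \frac{13764}{49} = \frac{16410}{49}$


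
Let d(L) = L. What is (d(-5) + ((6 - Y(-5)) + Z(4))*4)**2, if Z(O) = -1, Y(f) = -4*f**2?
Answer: 172225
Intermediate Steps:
(d(-5) + ((6 - Y(-5)) + Z(4))*4)**2 = (-5 + ((6 - (-4)*(-5)**2) - 1)*4)**2 = (-5 + ((6 - (-4)*25) - 1)*4)**2 = (-5 + ((6 - 1*(-100)) - 1)*4)**2 = (-5 + ((6 + 100) - 1)*4)**2 = (-5 + (106 - 1)*4)**2 = (-5 + 105*4)**2 = (-5 + 420)**2 = 415**2 = 172225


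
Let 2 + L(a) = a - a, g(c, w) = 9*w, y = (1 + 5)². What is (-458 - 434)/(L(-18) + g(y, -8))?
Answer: 446/37 ≈ 12.054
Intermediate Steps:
y = 36 (y = 6² = 36)
L(a) = -2 (L(a) = -2 + (a - a) = -2 + 0 = -2)
(-458 - 434)/(L(-18) + g(y, -8)) = (-458 - 434)/(-2 + 9*(-8)) = -892/(-2 - 72) = -892/(-74) = -892*(-1/74) = 446/37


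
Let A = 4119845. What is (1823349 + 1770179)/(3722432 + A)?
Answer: 3593528/7842277 ≈ 0.45823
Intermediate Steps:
(1823349 + 1770179)/(3722432 + A) = (1823349 + 1770179)/(3722432 + 4119845) = 3593528/7842277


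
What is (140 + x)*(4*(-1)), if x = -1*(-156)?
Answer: -1184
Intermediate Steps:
x = 156
(140 + x)*(4*(-1)) = (140 + 156)*(4*(-1)) = 296*(-4) = -1184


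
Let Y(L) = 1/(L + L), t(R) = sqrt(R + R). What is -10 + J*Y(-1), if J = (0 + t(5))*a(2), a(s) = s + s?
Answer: -10 - 2*sqrt(10) ≈ -16.325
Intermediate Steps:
a(s) = 2*s
t(R) = sqrt(2)*sqrt(R) (t(R) = sqrt(2*R) = sqrt(2)*sqrt(R))
Y(L) = 1/(2*L)
J = 4*sqrt(10) (J = (0 + sqrt(2)*sqrt(5))*(2*2) = (0 + sqrt(10))*4 = sqrt(10)*4 = 4*sqrt(10) ≈ 12.649)
-10 + J*Y(-1) = -10 + (4*sqrt(10))*((1/2)/(-1)) = -10 + (4*sqrt(10))*((1/2)*(-1)) = -10 + (4*sqrt(10))*(-1/2) = -10 - 2*sqrt(10)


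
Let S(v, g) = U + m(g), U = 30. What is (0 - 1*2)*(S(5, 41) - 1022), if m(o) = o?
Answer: 1902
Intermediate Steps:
S(v, g) = 30 + g
(0 - 1*2)*(S(5, 41) - 1022) = (0 - 1*2)*((30 + 41) - 1022) = (0 - 2)*(71 - 1022) = -2*(-951) = 1902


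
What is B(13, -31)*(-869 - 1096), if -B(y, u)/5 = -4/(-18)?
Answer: 6550/3 ≈ 2183.3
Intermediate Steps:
B(y, u) = -10/9 (B(y, u) = -(-20)/(-18) = -(-20)*(-1)/18 = -5*2/9 = -10/9)
B(13, -31)*(-869 - 1096) = -10*(-869 - 1096)/9 = -10/9*(-1965) = 6550/3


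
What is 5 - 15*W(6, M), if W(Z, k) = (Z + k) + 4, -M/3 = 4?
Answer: 35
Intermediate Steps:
M = -12 (M = -3*4 = -12)
W(Z, k) = 4 + Z + k
5 - 15*W(6, M) = 5 - 15*(4 + 6 - 12) = 5 - 15*(-2) = 5 + 30 = 35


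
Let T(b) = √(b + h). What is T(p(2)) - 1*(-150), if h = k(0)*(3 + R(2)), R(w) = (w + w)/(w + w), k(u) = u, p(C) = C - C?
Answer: 150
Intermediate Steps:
p(C) = 0
R(w) = 1 (R(w) = (2*w)/((2*w)) = (2*w)*(1/(2*w)) = 1)
h = 0 (h = 0*(3 + 1) = 0*4 = 0)
T(b) = √b (T(b) = √(b + 0) = √b)
T(p(2)) - 1*(-150) = √0 - 1*(-150) = 0 + 150 = 150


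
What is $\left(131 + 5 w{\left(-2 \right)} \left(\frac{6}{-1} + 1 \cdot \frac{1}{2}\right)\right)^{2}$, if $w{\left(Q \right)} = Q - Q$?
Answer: $17161$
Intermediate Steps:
$w{\left(Q \right)} = 0$
$\left(131 + 5 w{\left(-2 \right)} \left(\frac{6}{-1} + 1 \cdot \frac{1}{2}\right)\right)^{2} = \left(131 + 5 \cdot 0 \left(\frac{6}{-1} + 1 \cdot \frac{1}{2}\right)\right)^{2} = \left(131 + 0 \left(6 \left(-1\right) + 1 \cdot \frac{1}{2}\right)\right)^{2} = \left(131 + 0 \left(-6 + \frac{1}{2}\right)\right)^{2} = \left(131 + 0 \left(- \frac{11}{2}\right)\right)^{2} = \left(131 + 0\right)^{2} = 131^{2} = 17161$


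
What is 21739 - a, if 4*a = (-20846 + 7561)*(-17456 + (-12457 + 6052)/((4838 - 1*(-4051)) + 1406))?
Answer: -477326170321/8236 ≈ -5.7956e+7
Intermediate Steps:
a = 477505212725/8236 (a = ((-20846 + 7561)*(-17456 + (-12457 + 6052)/((4838 - 1*(-4051)) + 1406)))/4 = (-13285*(-17456 - 6405/((4838 + 4051) + 1406)))/4 = (-13285*(-17456 - 6405/(8889 + 1406)))/4 = (-13285*(-17456 - 6405/10295))/4 = (-13285*(-17456 - 6405*1/10295))/4 = (-13285*(-17456 - 1281/2059))/4 = (-13285*(-35943185/2059))/4 = (1/4)*(477505212725/2059) = 477505212725/8236 ≈ 5.7978e+7)
21739 - a = 21739 - 1*477505212725/8236 = 21739 - 477505212725/8236 = -477326170321/8236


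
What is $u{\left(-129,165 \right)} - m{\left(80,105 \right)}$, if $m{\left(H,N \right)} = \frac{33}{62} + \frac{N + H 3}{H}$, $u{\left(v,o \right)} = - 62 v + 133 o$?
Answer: $\frac{14849325}{496} \approx 29938.0$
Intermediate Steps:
$m{\left(H,N \right)} = \frac{33}{62} + \frac{N + 3 H}{H}$ ($m{\left(H,N \right)} = 33 \cdot \frac{1}{62} + \frac{N + 3 H}{H} = \frac{33}{62} + \frac{N + 3 H}{H}$)
$u{\left(-129,165 \right)} - m{\left(80,105 \right)} = \left(\left(-62\right) \left(-129\right) + 133 \cdot 165\right) - \left(\frac{219}{62} + \frac{105}{80}\right) = \left(7998 + 21945\right) - \left(\frac{219}{62} + 105 \cdot \frac{1}{80}\right) = 29943 - \left(\frac{219}{62} + \frac{21}{16}\right) = 29943 - \frac{2403}{496} = \frac{14849325}{496}$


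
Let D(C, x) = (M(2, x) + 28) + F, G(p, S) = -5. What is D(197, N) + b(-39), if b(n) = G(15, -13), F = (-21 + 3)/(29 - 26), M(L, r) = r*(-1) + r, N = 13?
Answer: 17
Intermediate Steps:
M(L, r) = 0 (M(L, r) = -r + r = 0)
F = -6 (F = -18/3 = -18*1/3 = -6)
b(n) = -5
D(C, x) = 22 (D(C, x) = (0 + 28) - 6 = 28 - 6 = 22)
D(197, N) + b(-39) = 22 - 5 = 17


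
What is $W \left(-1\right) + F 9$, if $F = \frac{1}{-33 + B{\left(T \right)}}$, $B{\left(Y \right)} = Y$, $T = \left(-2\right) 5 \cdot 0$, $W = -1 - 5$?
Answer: $\frac{63}{11} \approx 5.7273$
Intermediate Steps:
$W = -6$ ($W = -1 - 5 = -6$)
$T = 0$ ($T = \left(-10\right) 0 = 0$)
$F = - \frac{1}{33}$ ($F = \frac{1}{-33 + 0} = \frac{1}{-33} = - \frac{1}{33} \approx -0.030303$)
$W \left(-1\right) + F 9 = \left(-6\right) \left(-1\right) - \frac{3}{11} = 6 - \frac{3}{11} = \frac{63}{11}$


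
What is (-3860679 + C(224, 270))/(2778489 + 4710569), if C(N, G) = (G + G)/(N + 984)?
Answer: -1165924923/2261695516 ≈ -0.51551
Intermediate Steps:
C(N, G) = 2*G/(984 + N) (C(N, G) = (2*G)/(984 + N) = 2*G/(984 + N))
(-3860679 + C(224, 270))/(2778489 + 4710569) = (-3860679 + 2*270/(984 + 224))/(2778489 + 4710569) = (-3860679 + 2*270/1208)/7489058 = (-3860679 + 2*270*(1/1208))*(1/7489058) = (-3860679 + 135/302)*(1/7489058) = -1165924923/302*1/7489058 = -1165924923/2261695516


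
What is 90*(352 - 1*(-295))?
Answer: 58230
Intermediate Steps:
90*(352 - 1*(-295)) = 90*(352 + 295) = 90*647 = 58230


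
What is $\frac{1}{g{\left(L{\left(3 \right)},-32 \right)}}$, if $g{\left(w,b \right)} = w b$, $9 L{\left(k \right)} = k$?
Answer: $- \frac{3}{32} \approx -0.09375$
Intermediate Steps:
$L{\left(k \right)} = \frac{k}{9}$
$g{\left(w,b \right)} = b w$
$\frac{1}{g{\left(L{\left(3 \right)},-32 \right)}} = \frac{1}{\left(-32\right) \frac{1}{9} \cdot 3} = \frac{1}{\left(-32\right) \frac{1}{3}} = \frac{1}{- \frac{32}{3}} = - \frac{3}{32}$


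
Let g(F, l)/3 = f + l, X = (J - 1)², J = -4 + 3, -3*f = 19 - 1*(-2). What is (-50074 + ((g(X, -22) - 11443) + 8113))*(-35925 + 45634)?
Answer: -519344119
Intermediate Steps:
f = -7 (f = -(19 - 1*(-2))/3 = -(19 + 2)/3 = -⅓*21 = -7)
J = -1
X = 4 (X = (-1 - 1)² = (-2)² = 4)
g(F, l) = -21 + 3*l (g(F, l) = 3*(-7 + l) = -21 + 3*l)
(-50074 + ((g(X, -22) - 11443) + 8113))*(-35925 + 45634) = (-50074 + (((-21 + 3*(-22)) - 11443) + 8113))*(-35925 + 45634) = (-50074 + (((-21 - 66) - 11443) + 8113))*9709 = (-50074 + ((-87 - 11443) + 8113))*9709 = (-50074 + (-11530 + 8113))*9709 = (-50074 - 3417)*9709 = -53491*9709 = -519344119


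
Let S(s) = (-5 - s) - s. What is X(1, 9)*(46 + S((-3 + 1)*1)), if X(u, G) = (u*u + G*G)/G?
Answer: 410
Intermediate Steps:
X(u, G) = (G² + u²)/G (X(u, G) = (u² + G²)/G = (G² + u²)/G)
S(s) = -5 - 2*s
X(1, 9)*(46 + S((-3 + 1)*1)) = (9 + 1²/9)*(46 + (-5 - 2*(-3 + 1))) = (9 + (⅑)*1)*(46 + (-5 - (-4))) = (9 + ⅑)*(46 + (-5 - 2*(-2))) = 82*(46 + (-5 + 4))/9 = 82*(46 - 1)/9 = (82/9)*45 = 410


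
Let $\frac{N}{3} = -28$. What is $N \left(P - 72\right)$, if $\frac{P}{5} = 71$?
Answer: $-23772$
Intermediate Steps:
$N = -84$ ($N = 3 \left(-28\right) = -84$)
$P = 355$ ($P = 5 \cdot 71 = 355$)
$N \left(P - 72\right) = - 84 \left(355 - 72\right) = \left(-84\right) 283 = -23772$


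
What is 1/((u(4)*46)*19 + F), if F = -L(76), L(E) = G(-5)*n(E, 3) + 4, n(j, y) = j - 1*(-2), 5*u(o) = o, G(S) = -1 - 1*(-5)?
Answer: 5/1916 ≈ 0.0026096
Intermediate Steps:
G(S) = 4 (G(S) = -1 + 5 = 4)
u(o) = o/5
n(j, y) = 2 + j (n(j, y) = j + 2 = 2 + j)
L(E) = 12 + 4*E (L(E) = 4*(2 + E) + 4 = (8 + 4*E) + 4 = 12 + 4*E)
F = -316 (F = -(12 + 4*76) = -(12 + 304) = -1*316 = -316)
1/((u(4)*46)*19 + F) = 1/((((1/5)*4)*46)*19 - 316) = 1/(((4/5)*46)*19 - 316) = 1/((184/5)*19 - 316) = 1/(3496/5 - 316) = 1/(1916/5) = 5/1916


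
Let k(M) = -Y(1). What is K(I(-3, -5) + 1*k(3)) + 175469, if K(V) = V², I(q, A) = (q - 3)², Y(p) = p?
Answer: 176694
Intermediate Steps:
I(q, A) = (-3 + q)²
k(M) = -1 (k(M) = -1*1 = -1)
K(I(-3, -5) + 1*k(3)) + 175469 = ((-3 - 3)² + 1*(-1))² + 175469 = ((-6)² - 1)² + 175469 = (36 - 1)² + 175469 = 35² + 175469 = 1225 + 175469 = 176694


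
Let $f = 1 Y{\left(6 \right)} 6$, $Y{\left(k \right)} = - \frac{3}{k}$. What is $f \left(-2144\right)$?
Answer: $6432$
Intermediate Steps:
$f = -3$ ($f = 1 \left(- \frac{3}{6}\right) 6 = 1 \left(\left(-3\right) \frac{1}{6}\right) 6 = 1 \left(- \frac{1}{2}\right) 6 = \left(- \frac{1}{2}\right) 6 = -3$)
$f \left(-2144\right) = \left(-3\right) \left(-2144\right) = 6432$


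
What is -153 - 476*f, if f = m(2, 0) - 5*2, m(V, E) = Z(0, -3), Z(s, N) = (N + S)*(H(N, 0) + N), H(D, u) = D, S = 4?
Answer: 7463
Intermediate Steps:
Z(s, N) = 2*N*(4 + N) (Z(s, N) = (N + 4)*(N + N) = (4 + N)*(2*N) = 2*N*(4 + N))
m(V, E) = -6 (m(V, E) = 2*(-3)*(4 - 3) = 2*(-3)*1 = -6)
f = -16 (f = -6 - 5*2 = -6 - 10 = -16)
-153 - 476*f = -153 - 476*(-16) = -153 + 7616 = 7463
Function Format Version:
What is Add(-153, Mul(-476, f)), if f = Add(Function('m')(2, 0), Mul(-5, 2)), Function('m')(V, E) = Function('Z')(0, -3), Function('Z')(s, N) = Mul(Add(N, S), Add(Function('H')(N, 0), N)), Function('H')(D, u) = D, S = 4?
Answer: 7463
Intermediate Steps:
Function('Z')(s, N) = Mul(2, N, Add(4, N)) (Function('Z')(s, N) = Mul(Add(N, 4), Add(N, N)) = Mul(Add(4, N), Mul(2, N)) = Mul(2, N, Add(4, N)))
Function('m')(V, E) = -6 (Function('m')(V, E) = Mul(2, -3, Add(4, -3)) = Mul(2, -3, 1) = -6)
f = -16 (f = Add(-6, Mul(-5, 2)) = Add(-6, -10) = -16)
Add(-153, Mul(-476, f)) = Add(-153, Mul(-476, -16)) = Add(-153, 7616) = 7463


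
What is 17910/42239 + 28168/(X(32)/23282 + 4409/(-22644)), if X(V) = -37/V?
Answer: -5018013030597319818/34695628268479 ≈ -1.4463e+5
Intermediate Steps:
17910/42239 + 28168/(X(32)/23282 + 4409/(-22644)) = 17910/42239 + 28168/(-37/32/23282 + 4409/(-22644)) = 17910*(1/42239) + 28168/(-37*1/32*(1/23282) + 4409*(-1/22644)) = 17910/42239 + 28168/(-37/32*1/23282 - 4409/22644) = 17910/42239 + 28168/(-37/745024 - 4409/22644) = 17910/42239 + 28168/(-821412161/4217580864) = 17910/42239 + 28168*(-4217580864/821412161) = 17910/42239 - 118800817777152/821412161 = -5018013030597319818/34695628268479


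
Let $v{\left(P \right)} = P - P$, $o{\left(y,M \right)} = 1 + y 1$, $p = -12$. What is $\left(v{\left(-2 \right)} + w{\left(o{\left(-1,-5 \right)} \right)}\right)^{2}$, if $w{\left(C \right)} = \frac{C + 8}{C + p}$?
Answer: $\frac{4}{9} \approx 0.44444$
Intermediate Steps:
$o{\left(y,M \right)} = 1 + y$
$v{\left(P \right)} = 0$
$w{\left(C \right)} = \frac{8 + C}{-12 + C}$ ($w{\left(C \right)} = \frac{C + 8}{C - 12} = \frac{8 + C}{-12 + C}$)
$\left(v{\left(-2 \right)} + w{\left(o{\left(-1,-5 \right)} \right)}\right)^{2} = \left(0 + \frac{8 + \left(1 - 1\right)}{-12 + \left(1 - 1\right)}\right)^{2} = \left(0 + \frac{8 + 0}{-12 + 0}\right)^{2} = \left(0 + \frac{1}{-12} \cdot 8\right)^{2} = \left(0 - \frac{2}{3}\right)^{2} = \left(- \frac{2}{3}\right)^{2} = \frac{4}{9}$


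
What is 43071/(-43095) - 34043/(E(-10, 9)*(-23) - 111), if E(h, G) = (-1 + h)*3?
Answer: -498331031/9308520 ≈ -53.535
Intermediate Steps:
E(h, G) = -3 + 3*h
43071/(-43095) - 34043/(E(-10, 9)*(-23) - 111) = 43071/(-43095) - 34043/((-3 + 3*(-10))*(-23) - 111) = 43071*(-1/43095) - 34043/((-3 - 30)*(-23) - 111) = -14357/14365 - 34043/(-33*(-23) - 111) = -14357/14365 - 34043/(759 - 111) = -14357/14365 - 34043/648 = -498331031/9308520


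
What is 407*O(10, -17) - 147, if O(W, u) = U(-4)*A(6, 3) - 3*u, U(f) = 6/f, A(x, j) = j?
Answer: 37557/2 ≈ 18779.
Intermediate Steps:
O(W, u) = -9/2 - 3*u (O(W, u) = (6/(-4))*3 - 3*u = (6*(-¼))*3 - 3*u = -3/2*3 - 3*u = -9/2 - 3*u)
407*O(10, -17) - 147 = 407*(-9/2 - 3*(-17)) - 147 = 407*(-9/2 + 51) - 147 = 407*(93/2) - 147 = 37851/2 - 147 = 37557/2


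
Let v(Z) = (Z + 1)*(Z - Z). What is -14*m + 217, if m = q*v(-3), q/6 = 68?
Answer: 217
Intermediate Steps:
q = 408 (q = 6*68 = 408)
v(Z) = 0 (v(Z) = (1 + Z)*0 = 0)
m = 0 (m = 408*0 = 0)
-14*m + 217 = -14*0 + 217 = 0 + 217 = 217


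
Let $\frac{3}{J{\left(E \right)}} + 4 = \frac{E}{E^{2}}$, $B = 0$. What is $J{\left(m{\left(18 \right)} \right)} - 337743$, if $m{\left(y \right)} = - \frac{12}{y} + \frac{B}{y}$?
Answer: $- \frac{3715179}{11} \approx -3.3774 \cdot 10^{5}$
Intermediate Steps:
$m{\left(y \right)} = - \frac{12}{y}$ ($m{\left(y \right)} = - \frac{12}{y} + \frac{0}{y} = - \frac{12}{y} + 0 = - \frac{12}{y}$)
$J{\left(E \right)} = \frac{3}{-4 + \frac{1}{E}}$ ($J{\left(E \right)} = \frac{3}{-4 + \frac{E}{E^{2}}} = \frac{3}{-4 + \frac{1}{E}}$)
$J{\left(m{\left(18 \right)} \right)} - 337743 = - \frac{3 \left(- \frac{12}{18}\right)}{-1 + 4 \left(- \frac{12}{18}\right)} - 337743 = - \frac{3 \left(\left(-12\right) \frac{1}{18}\right)}{-1 + 4 \left(\left(-12\right) \frac{1}{18}\right)} - 337743 = \left(-3\right) \left(- \frac{2}{3}\right) \frac{1}{-1 + 4 \left(- \frac{2}{3}\right)} - 337743 = \left(-3\right) \left(- \frac{2}{3}\right) \frac{1}{-1 - \frac{8}{3}} - 337743 = \left(-3\right) \left(- \frac{2}{3}\right) \frac{1}{- \frac{11}{3}} - 337743 = \left(-3\right) \left(- \frac{2}{3}\right) \left(- \frac{3}{11}\right) - 337743 = - \frac{6}{11} - 337743 = - \frac{3715179}{11}$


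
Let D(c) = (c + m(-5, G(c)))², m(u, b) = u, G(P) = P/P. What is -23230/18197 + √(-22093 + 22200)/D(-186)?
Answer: -23230/18197 + √107/36481 ≈ -1.2763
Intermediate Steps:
G(P) = 1
D(c) = (-5 + c)² (D(c) = (c - 5)² = (-5 + c)²)
-23230/18197 + √(-22093 + 22200)/D(-186) = -23230/18197 + √(-22093 + 22200)/((-5 - 186)²) = -23230*1/18197 + √107/((-191)²) = -23230/18197 + √107/36481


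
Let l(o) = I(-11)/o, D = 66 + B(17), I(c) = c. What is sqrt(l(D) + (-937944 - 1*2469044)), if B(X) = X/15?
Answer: I*sqrt(3454852940567)/1007 ≈ 1845.8*I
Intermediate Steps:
B(X) = X/15 (B(X) = X*(1/15) = X/15)
D = 1007/15 (D = 66 + (1/15)*17 = 66 + 17/15 = 1007/15 ≈ 67.133)
l(o) = -11/o
sqrt(l(D) + (-937944 - 1*2469044)) = sqrt(-11/1007/15 + (-937944 - 1*2469044)) = sqrt(-11*15/1007 + (-937944 - 2469044)) = sqrt(-165/1007 - 3406988) = sqrt(-3430837081/1007) = I*sqrt(3454852940567)/1007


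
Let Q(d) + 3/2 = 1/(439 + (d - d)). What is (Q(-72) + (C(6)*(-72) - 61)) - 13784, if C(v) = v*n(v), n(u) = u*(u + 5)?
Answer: -37190761/878 ≈ -42359.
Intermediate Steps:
n(u) = u*(5 + u)
C(v) = v**2*(5 + v) (C(v) = v*(v*(5 + v)) = v**2*(5 + v))
Q(d) = -1315/878 (Q(d) = -3/2 + 1/(439 + (d - d)) = -3/2 + 1/(439 + 0) = -3/2 + 1/439 = -1315/878)
(Q(-72) + (C(6)*(-72) - 61)) - 13784 = (-1315/878 + ((6**2*(5 + 6))*(-72) - 61)) - 13784 = (-1315/878 + ((36*11)*(-72) - 61)) - 13784 = (-1315/878 + (396*(-72) - 61)) - 13784 = (-1315/878 + (-28512 - 61)) - 13784 = (-1315/878 - 28573) - 13784 = -25088409/878 - 13784 = -37190761/878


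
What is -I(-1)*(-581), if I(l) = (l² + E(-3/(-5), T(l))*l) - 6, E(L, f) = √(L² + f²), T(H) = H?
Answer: -2905 - 581*√34/5 ≈ -3582.6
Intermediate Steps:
I(l) = -6 + l² + l*√(9/25 + l²) (I(l) = (l² + √((-3/(-5))² + l²)*l) - 6 = (l² + √((-3*(-⅕))² + l²)*l) - 6 = (l² + √((⅗)² + l²)*l) - 6 = (l² + √(9/25 + l²)*l) - 6 = (l² + l*√(9/25 + l²)) - 6 = -6 + l² + l*√(9/25 + l²))
-I(-1)*(-581) = -(-6 + (-1)² + (⅕)*(-1)*√(9 + 25*(-1)²))*(-581) = -(-6 + 1 + (⅕)*(-1)*√(9 + 25*1))*(-581) = -(-6 + 1 + (⅕)*(-1)*√(9 + 25))*(-581) = -(-6 + 1 + (⅕)*(-1)*√34)*(-581) = -(-6 + 1 - √34/5)*(-581) = -(-5 - √34/5)*(-581) = -(2905 + 581*√34/5) = -2905 - 581*√34/5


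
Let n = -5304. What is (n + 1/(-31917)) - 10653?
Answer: -509299570/31917 ≈ -15957.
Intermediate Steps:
(n + 1/(-31917)) - 10653 = (-5304 + 1/(-31917)) - 10653 = (-5304 - 1/31917) - 10653 = -169287769/31917 - 10653 = -509299570/31917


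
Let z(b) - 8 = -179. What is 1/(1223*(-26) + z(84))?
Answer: -1/31969 ≈ -3.1280e-5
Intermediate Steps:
z(b) = -171 (z(b) = 8 - 179 = -171)
1/(1223*(-26) + z(84)) = 1/(1223*(-26) - 171) = 1/(-31798 - 171) = 1/(-31969) = -1/31969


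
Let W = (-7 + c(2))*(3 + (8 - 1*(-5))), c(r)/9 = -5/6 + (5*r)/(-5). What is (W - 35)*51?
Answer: -28305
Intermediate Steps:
c(r) = -15/2 - 9*r (c(r) = 9*(-5/6 + (5*r)/(-5)) = 9*(-5*⅙ + (5*r)*(-⅕)) = 9*(-⅚ - r) = -15/2 - 9*r)
W = -520 (W = (-7 + (-15/2 - 9*2))*(3 + (8 - 1*(-5))) = (-7 + (-15/2 - 18))*(3 + (8 + 5)) = (-7 - 51/2)*(3 + 13) = -65/2*16 = -520)
(W - 35)*51 = (-520 - 35)*51 = -555*51 = -28305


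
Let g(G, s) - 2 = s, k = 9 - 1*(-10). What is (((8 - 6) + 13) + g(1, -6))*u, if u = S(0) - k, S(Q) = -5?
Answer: -264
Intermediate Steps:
k = 19 (k = 9 + 10 = 19)
g(G, s) = 2 + s
u = -24 (u = -5 - 1*19 = -5 - 19 = -24)
(((8 - 6) + 13) + g(1, -6))*u = (((8 - 6) + 13) + (2 - 6))*(-24) = ((2 + 13) - 4)*(-24) = (15 - 4)*(-24) = 11*(-24) = -264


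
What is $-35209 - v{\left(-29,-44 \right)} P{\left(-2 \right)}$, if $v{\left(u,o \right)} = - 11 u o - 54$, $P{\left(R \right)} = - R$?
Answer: $-7029$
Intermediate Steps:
$v{\left(u,o \right)} = -54 - 11 o u$ ($v{\left(u,o \right)} = - 11 o u - 54 = -54 - 11 o u$)
$-35209 - v{\left(-29,-44 \right)} P{\left(-2 \right)} = -35209 - \left(-54 - \left(-484\right) \left(-29\right)\right) \left(\left(-1\right) \left(-2\right)\right) = -35209 - \left(-54 - 14036\right) 2 = -35209 - \left(-14090\right) 2 = -35209 - -28180 = -35209 + 28180 = -7029$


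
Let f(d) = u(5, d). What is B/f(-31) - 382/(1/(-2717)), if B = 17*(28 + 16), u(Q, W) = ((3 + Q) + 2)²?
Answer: 25947537/25 ≈ 1.0379e+6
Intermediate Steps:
u(Q, W) = (5 + Q)²
f(d) = 100 (f(d) = (5 + 5)² = 10² = 100)
B = 748 (B = 17*44 = 748)
B/f(-31) - 382/(1/(-2717)) = 748/100 - 382/(1/(-2717)) = 748*(1/100) - 382/(-1/2717) = 187/25 - 382*(-2717) = 187/25 + 1037894 = 25947537/25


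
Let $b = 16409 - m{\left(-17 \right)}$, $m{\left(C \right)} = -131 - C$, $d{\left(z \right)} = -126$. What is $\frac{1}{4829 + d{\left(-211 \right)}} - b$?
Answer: $- \frac{77707668}{4703} \approx -16523.0$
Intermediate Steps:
$b = 16523$ ($b = 16409 - \left(-131 - -17\right) = 16409 - \left(-131 + 17\right) = 16409 - -114 = 16409 + 114 = 16523$)
$\frac{1}{4829 + d{\left(-211 \right)}} - b = \frac{1}{4829 - 126} - 16523 = \frac{1}{4703} - 16523 = - \frac{77707668}{4703}$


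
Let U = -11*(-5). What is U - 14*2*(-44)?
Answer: 1287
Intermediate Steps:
U = 55
U - 14*2*(-44) = 55 - 14*2*(-44) = 55 - 28*(-44) = 55 + 1232 = 1287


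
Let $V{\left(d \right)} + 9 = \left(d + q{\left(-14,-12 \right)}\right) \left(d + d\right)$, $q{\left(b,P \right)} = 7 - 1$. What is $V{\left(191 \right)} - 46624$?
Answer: $28621$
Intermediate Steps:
$q{\left(b,P \right)} = 6$
$V{\left(d \right)} = -9 + 2 d \left(6 + d\right)$ ($V{\left(d \right)} = -9 + \left(d + 6\right) \left(d + d\right) = -9 + \left(6 + d\right) 2 d = -9 + 2 d \left(6 + d\right)$)
$V{\left(191 \right)} - 46624 = \left(-9 + 2 \cdot 191^{2} + 12 \cdot 191\right) - 46624 = \left(-9 + 2 \cdot 36481 + 2292\right) - 46624 = \left(-9 + 72962 + 2292\right) - 46624 = 75245 - 46624 = 28621$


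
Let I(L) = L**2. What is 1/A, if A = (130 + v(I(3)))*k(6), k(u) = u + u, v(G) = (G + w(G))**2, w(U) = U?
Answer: 1/5448 ≈ 0.00018355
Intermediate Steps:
v(G) = 4*G**2 (v(G) = (G + G)**2 = (2*G)**2 = 4*G**2)
k(u) = 2*u
A = 5448 (A = (130 + 4*(3**2)**2)*(2*6) = (130 + 4*9**2)*12 = (130 + 4*81)*12 = (130 + 324)*12 = 454*12 = 5448)
1/A = 1/5448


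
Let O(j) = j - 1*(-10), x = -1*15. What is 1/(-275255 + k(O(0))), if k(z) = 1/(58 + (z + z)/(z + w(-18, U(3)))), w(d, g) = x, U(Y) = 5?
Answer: -54/14863769 ≈ -3.6330e-6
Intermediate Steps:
x = -15
O(j) = 10 + j (O(j) = j + 10 = 10 + j)
w(d, g) = -15
k(z) = 1/(58 + 2*z/(-15 + z)) (k(z) = 1/(58 + (z + z)/(z - 15)) = 1/(58 + (2*z)/(-15 + z)) = 1/(58 + 2*z/(-15 + z)))
1/(-275255 + k(O(0))) = 1/(-275255 + (-15 + (10 + 0))/(30*(-29 + 2*(10 + 0)))) = 1/(-275255 + (-15 + 10)/(30*(-29 + 2*10))) = 1/(-275255 + (1/30)*(-5)/(-29 + 20)) = 1/(-275255 + (1/30)*(-5)/(-9)) = 1/(-275255 + (1/30)*(-⅑)*(-5)) = 1/(-275255 + 1/54) = 1/(-14863769/54) = -54/14863769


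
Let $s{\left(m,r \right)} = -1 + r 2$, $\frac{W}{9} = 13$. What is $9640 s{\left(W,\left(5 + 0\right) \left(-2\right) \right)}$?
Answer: $-202440$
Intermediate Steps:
$W = 117$ ($W = 9 \cdot 13 = 117$)
$s{\left(m,r \right)} = -1 + 2 r$
$9640 s{\left(W,\left(5 + 0\right) \left(-2\right) \right)} = 9640 \left(-1 + 2 \left(5 + 0\right) \left(-2\right)\right) = 9640 \left(-1 + 2 \cdot 5 \left(-2\right)\right) = 9640 \left(-1 + 2 \left(-10\right)\right) = 9640 \left(-1 - 20\right) = 9640 \left(-21\right) = -202440$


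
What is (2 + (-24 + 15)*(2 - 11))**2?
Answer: 6889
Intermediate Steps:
(2 + (-24 + 15)*(2 - 11))**2 = (2 - 9*(-9))**2 = (2 + 81)**2 = 83**2 = 6889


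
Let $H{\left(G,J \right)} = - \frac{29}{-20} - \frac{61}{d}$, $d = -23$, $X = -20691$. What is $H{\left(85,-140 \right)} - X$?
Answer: $\frac{9519747}{460} \approx 20695.0$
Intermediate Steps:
$H{\left(G,J \right)} = \frac{1887}{460}$ ($H{\left(G,J \right)} = - \frac{29}{-20} - \frac{61}{-23} = \left(-29\right) \left(- \frac{1}{20}\right) - - \frac{61}{23} = \frac{29}{20} + \frac{61}{23} = \frac{1887}{460}$)
$H{\left(85,-140 \right)} - X = \frac{1887}{460} - -20691 = \frac{1887}{460} + 20691 = \frac{9519747}{460}$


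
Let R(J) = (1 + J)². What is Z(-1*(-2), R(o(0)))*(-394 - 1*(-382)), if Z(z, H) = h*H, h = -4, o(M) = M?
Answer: 48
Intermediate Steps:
Z(z, H) = -4*H
Z(-1*(-2), R(o(0)))*(-394 - 1*(-382)) = (-4*(1 + 0)²)*(-394 - 1*(-382)) = (-4*1²)*(-394 + 382) = -4*1*(-12) = -4*(-12) = 48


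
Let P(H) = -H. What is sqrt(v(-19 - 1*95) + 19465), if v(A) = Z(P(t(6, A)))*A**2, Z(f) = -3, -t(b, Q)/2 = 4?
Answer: I*sqrt(19523) ≈ 139.72*I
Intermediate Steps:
t(b, Q) = -8 (t(b, Q) = -2*4 = -8)
v(A) = -3*A**2
sqrt(v(-19 - 1*95) + 19465) = sqrt(-3*(-19 - 1*95)**2 + 19465) = sqrt(-3*(-19 - 95)**2 + 19465) = sqrt(-3*(-114)**2 + 19465) = sqrt(-3*12996 + 19465) = sqrt(-38988 + 19465) = sqrt(-19523) = I*sqrt(19523)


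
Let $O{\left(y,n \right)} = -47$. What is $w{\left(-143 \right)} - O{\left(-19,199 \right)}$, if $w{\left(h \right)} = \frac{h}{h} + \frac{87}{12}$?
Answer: $\frac{221}{4} \approx 55.25$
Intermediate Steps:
$w{\left(h \right)} = \frac{33}{4}$ ($w{\left(h \right)} = 1 + 87 \cdot \frac{1}{12} = 1 + \frac{29}{4} = \frac{33}{4}$)
$w{\left(-143 \right)} - O{\left(-19,199 \right)} = \frac{33}{4} - -47 = \frac{33}{4} + 47 = \frac{221}{4}$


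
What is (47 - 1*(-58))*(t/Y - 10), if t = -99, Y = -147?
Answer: -6855/7 ≈ -979.29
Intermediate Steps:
(47 - 1*(-58))*(t/Y - 10) = (47 - 1*(-58))*(-99/(-147) - 10) = (47 + 58)*(-99*(-1/147) - 10) = 105*(33/49 - 10) = 105*(-457/49) = -6855/7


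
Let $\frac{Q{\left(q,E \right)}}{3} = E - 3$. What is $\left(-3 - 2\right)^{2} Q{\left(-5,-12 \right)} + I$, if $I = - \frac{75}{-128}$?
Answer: $- \frac{143925}{128} \approx -1124.4$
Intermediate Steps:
$I = \frac{75}{128}$ ($I = \left(-75\right) \left(- \frac{1}{128}\right) = \frac{75}{128} \approx 0.58594$)
$Q{\left(q,E \right)} = -9 + 3 E$ ($Q{\left(q,E \right)} = 3 \left(E - 3\right) = 3 \left(-3 + E\right) = -9 + 3 E$)
$\left(-3 - 2\right)^{2} Q{\left(-5,-12 \right)} + I = \left(-3 - 2\right)^{2} \left(-9 + 3 \left(-12\right)\right) + \frac{75}{128} = \left(-5\right)^{2} \left(-9 - 36\right) + \frac{75}{128} = 25 \left(-45\right) + \frac{75}{128} = -1125 + \frac{75}{128} = - \frac{143925}{128}$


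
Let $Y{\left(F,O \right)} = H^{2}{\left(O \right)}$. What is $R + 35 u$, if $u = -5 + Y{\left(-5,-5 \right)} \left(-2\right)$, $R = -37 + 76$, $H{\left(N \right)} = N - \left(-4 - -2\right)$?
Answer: $-766$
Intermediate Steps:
$H{\left(N \right)} = 2 + N$ ($H{\left(N \right)} = N - \left(-4 + 2\right) = N - -2 = N + 2 = 2 + N$)
$R = 39$
$Y{\left(F,O \right)} = \left(2 + O\right)^{2}$
$u = -23$ ($u = -5 + \left(2 - 5\right)^{2} \left(-2\right) = -5 + \left(-3\right)^{2} \left(-2\right) = -5 + 9 \left(-2\right) = -5 - 18 = -23$)
$R + 35 u = 39 + 35 \left(-23\right) = 39 - 805 = -766$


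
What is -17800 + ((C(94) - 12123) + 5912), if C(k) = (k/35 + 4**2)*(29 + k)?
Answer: -759943/35 ≈ -21713.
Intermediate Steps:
C(k) = (16 + k/35)*(29 + k) (C(k) = (k*(1/35) + 16)*(29 + k) = (k/35 + 16)*(29 + k) = (16 + k/35)*(29 + k))
-17800 + ((C(94) - 12123) + 5912) = -17800 + (((464 + (1/35)*94**2 + (589/35)*94) - 12123) + 5912) = -17800 + (((464 + (1/35)*8836 + 55366/35) - 12123) + 5912) = -17800 + (((464 + 8836/35 + 55366/35) - 12123) + 5912) = -17800 + ((80442/35 - 12123) + 5912) = -17800 + (-343863/35 + 5912) = -17800 - 136943/35 = -759943/35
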